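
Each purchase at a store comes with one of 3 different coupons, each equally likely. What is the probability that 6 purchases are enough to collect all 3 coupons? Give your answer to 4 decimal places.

0.7407

Let A_i be the event that coupon i is missing after 6 purchases. By inclusion–exclusion on the A_i,
P(all seen) = Σ_{j=0}^{3} (-1)^j C(3,j)((3-j)/3)^6
= 1.00000 - 0.26337 + 0.00412 - 0.00000
= 0.74074.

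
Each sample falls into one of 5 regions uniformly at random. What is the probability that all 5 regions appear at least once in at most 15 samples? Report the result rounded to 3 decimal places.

Let A_i be the event that region i is missing after 15 samples. By inclusion–exclusion on the A_i,
P(all seen) = Σ_{j=0}^{5} (-1)^j C(5,j)((5-j)/5)^15
= 1.0000 - 0.1759 + 0.0047 - 0.0000 + 0.0000 - 0.0000
= 0.8288.

0.829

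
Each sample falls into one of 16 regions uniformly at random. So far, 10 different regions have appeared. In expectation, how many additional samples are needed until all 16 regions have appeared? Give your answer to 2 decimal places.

39.20

From k distinct to k+1 distinct takes on average 16/(16-k) samples.
Sum over k = 10,...,15: E = 16/6 + 16/5 + 16/4 + 16/3 + 16/2 + 16/1 = 39.200.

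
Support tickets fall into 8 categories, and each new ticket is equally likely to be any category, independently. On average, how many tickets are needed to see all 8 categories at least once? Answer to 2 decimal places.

Split into phases: going from k distinct to k+1 distinct takes on average 8/(8-k) tickets.
E[T] = 8/8 + 8/7 + 8/6 + ... + 8/2 + 8/1 = 8·H_{8}.
H_{8} = 2.718, so E[T] = 21.743.

21.74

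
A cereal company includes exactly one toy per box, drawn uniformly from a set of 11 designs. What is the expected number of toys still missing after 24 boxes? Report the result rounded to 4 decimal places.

For each toy, P(unseen after 24) = (10/11)^24 = 0.10153.
By linearity of expectation, E[unseen] = 11·(10/11)^24 = 1.11678.

1.1168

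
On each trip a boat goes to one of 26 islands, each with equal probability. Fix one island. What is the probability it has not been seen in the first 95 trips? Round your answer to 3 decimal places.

0.024

On each trip the fixed island fails to appear with probability 25/26.
P(still missing after 95) = (25/26)^95 = 0.0241.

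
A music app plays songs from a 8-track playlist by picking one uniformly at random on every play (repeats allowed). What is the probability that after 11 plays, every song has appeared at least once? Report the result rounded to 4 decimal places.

0.0558

Let A_i be the event that song i is missing after 11 plays. By inclusion–exclusion on the A_i,
P(all seen) = Σ_{j=0}^{8} (-1)^j C(8,j)((8-j)/8)^11
= 1.00000 - 1.84153 + 1.18258 - 0.31832 + 0.03418 - 0.00115 + 0.00001 - 0.00000 + 0.00000
= 0.05576.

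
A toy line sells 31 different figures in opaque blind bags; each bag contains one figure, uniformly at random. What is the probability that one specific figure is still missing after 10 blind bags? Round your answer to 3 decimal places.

On each blind bag the fixed figure fails to appear with probability 30/31.
P(still missing after 10) = (30/31)^10 = 0.7204.

0.720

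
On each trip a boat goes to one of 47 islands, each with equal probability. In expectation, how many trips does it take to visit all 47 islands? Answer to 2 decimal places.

208.58

After k distinct islands have appeared, the next trip gives a new one with probability (47-k)/47, so the expected wait for the (k+1)-th is 47/(47-k).
E[T] = 47/47 + 47/46 + 47/45 + ... + 47/2 + 47/1 = 47·H_{47}.
H_{47} = 4.438, so E[T] = 208.584.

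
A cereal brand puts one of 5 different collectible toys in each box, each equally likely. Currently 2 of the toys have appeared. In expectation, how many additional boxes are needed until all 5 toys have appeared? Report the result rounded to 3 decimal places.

From k distinct to k+1 distinct takes on average 5/(5-k) boxes.
Sum over k = 2,...,4: E = 5/3 + 5/2 + 5/1 = 9.1667.

9.167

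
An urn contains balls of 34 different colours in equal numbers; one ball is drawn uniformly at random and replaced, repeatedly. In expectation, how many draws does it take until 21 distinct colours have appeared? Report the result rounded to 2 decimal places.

With k distinct colours already seen, the next new one arrives after an expected 34/(34-k) draws.
Sum over k = 0,...,20: E = 34/34 + 34/33 + 34/32 + ... + 34/15 + 34/14 = 31.895.

31.89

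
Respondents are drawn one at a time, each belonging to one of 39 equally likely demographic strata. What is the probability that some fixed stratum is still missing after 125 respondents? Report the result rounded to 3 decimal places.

0.039

Each respondent misses the fixed stratum with probability (39-1)/39 = 38/39, independently.
P(still missing after 125) = (38/39)^125 = 0.0389.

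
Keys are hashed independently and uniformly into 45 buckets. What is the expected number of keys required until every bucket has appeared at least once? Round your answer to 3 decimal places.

197.773

The wait to go from k to k+1 distinct buckets is geometric with mean 45/(45-k).
E[T] = 45/45 + 45/44 + 45/43 + ... + 45/2 + 45/1 = 45·H_{45}.
H_{45} = 4.3949, so E[T] = 197.7727.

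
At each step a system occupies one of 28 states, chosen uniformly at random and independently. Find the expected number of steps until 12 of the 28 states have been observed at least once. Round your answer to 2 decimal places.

With k distinct states already seen, the next new one arrives after an expected 28/(28-k) steps.
Sum over k = 0,...,11: E = 28/28 + 28/27 + 28/26 + ... + 28/18 + 28/17 = 15.300.

15.30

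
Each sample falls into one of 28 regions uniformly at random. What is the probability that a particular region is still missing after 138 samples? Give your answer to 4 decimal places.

0.0066

On each sample the fixed region fails to appear with probability 27/28.
P(still missing after 138) = (27/28)^138 = 0.00661.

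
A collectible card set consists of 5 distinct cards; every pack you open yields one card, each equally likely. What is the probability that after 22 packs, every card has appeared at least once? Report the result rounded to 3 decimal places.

0.963

Let A_i be the event that card i is missing after 22 packs. By inclusion–exclusion on the A_i,
P(all seen) = Σ_{j=0}^{5} (-1)^j C(5,j)((5-j)/5)^22
= 1.0000 - 0.0369 + 0.0001 - 0.0000 + 0.0000 - 0.0000
= 0.9632.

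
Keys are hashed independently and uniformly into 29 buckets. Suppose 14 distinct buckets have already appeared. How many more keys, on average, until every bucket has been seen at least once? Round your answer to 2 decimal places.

The wait to go from k to k+1 distinct buckets is geometric with mean 29/(29-k).
Sum over k = 14,...,28: E = 29/15 + 29/14 + 29/13 + ... + 29/2 + 29/1 = 96.229.

96.23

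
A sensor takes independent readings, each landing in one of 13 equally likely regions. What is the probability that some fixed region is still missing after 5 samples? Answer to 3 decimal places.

0.670

On each sample the fixed region fails to appear with probability 12/13.
P(still missing after 5) = (12/13)^5 = 0.6702.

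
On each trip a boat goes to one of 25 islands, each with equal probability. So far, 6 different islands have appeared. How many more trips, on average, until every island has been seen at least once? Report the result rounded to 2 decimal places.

88.69

From k distinct to k+1 distinct takes on average 25/(25-k) trips.
Sum over k = 6,...,24: E = 25/19 + 25/18 + 25/17 + ... + 25/2 + 25/1 = 88.693.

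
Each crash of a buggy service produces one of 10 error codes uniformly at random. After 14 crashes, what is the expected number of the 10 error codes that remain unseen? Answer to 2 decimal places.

For each error code, P(unseen after 14) = (9/10)^14 = 0.229.
By linearity of expectation, E[unseen] = 10·(9/10)^14 = 2.288.

2.29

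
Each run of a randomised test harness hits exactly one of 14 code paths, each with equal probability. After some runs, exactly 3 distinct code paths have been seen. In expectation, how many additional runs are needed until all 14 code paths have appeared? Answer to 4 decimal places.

42.2783

From k distinct to k+1 distinct takes on average 14/(14-k) runs.
Sum over k = 3,...,13: E = 14/11 + 14/10 + 14/9 + ... + 14/2 + 14/1 = 42.27828.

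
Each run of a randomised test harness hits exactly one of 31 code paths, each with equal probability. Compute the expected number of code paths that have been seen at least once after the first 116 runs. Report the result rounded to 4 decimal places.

30.3090

For each code path, P(seen in 116 runs) = 1 - (30/31)^116 = 0.97771.
By linearity of expectation, E[distinct seen] = 31·(1 - (30/31)^116) = 30.30901.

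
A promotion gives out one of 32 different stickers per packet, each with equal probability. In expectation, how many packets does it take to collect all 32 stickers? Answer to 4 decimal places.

129.8718

The wait to go from k to k+1 distinct stickers is geometric with mean 32/(32-k).
E[T] = 32/32 + 32/31 + 32/30 + ... + 32/2 + 32/1 = 32·H_{32}.
H_{32} = 4.05850, so E[T] = 129.87185.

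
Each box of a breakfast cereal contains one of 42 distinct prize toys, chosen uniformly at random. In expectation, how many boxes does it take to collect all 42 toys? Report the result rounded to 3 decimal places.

181.723

Split into phases: going from k distinct to k+1 distinct takes on average 42/(42-k) boxes.
E[T] = 42/42 + 42/41 + 42/40 + ... + 42/2 + 42/1 = 42·H_{42}.
H_{42} = 4.3267, so E[T] = 181.7232.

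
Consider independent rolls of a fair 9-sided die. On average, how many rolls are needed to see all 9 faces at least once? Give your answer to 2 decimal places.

25.46

After k distinct faces have appeared, the next roll gives a new one with probability (9-k)/9, so the expected wait for the (k+1)-th is 9/(9-k).
E[T] = 9/9 + 9/8 + 9/7 + ... + 9/2 + 9/1 = 9·H_{9}.
H_{9} = 2.829, so E[T] = 25.461.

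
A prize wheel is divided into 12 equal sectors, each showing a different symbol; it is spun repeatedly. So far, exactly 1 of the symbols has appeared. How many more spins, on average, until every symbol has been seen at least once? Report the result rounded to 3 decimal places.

From k distinct to k+1 distinct takes on average 12/(12-k) spins.
Sum over k = 1,...,11: E = 12/11 + 12/10 + 12/9 + ... + 12/2 + 12/1 = 36.2385.

36.239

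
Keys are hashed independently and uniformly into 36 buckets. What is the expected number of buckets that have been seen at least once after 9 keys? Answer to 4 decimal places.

8.0622

For each bucket, P(seen in 9 keys) = 1 - (35/36)^9 = 0.22395.
By linearity of expectation, E[distinct seen] = 36·(1 - (35/36)^9) = 8.06219.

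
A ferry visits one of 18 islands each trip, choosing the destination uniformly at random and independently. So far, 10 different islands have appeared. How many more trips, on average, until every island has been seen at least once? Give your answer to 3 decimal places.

The wait to go from k to k+1 distinct islands is geometric with mean 18/(18-k).
Sum over k = 10,...,17: E = 18/8 + 18/7 + 18/6 + ... + 18/2 + 18/1 = 48.9214.

48.921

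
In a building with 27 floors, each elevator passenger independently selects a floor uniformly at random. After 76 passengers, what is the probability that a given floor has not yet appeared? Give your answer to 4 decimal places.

0.0568

Each passenger misses the fixed floor with probability (27-1)/27 = 26/27, independently.
P(still missing after 76) = (26/27)^76 = 0.05680.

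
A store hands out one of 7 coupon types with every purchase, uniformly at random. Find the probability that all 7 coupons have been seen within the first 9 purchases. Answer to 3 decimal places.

0.058

By inclusion–exclusion over which coupons are missing,
P(all seen) = Σ_{j=0}^{7} (-1)^j C(7,j)((7-j)/7)^9
= 1.0000 - 1.7481 + 1.0164 - 0.2274 + 0.0171 - 0.0003 + 0.0000 - 0.0000
= 0.0577.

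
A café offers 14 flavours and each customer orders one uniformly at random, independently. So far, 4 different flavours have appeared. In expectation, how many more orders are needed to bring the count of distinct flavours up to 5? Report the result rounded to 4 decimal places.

1.4000

With k distinct flavours already seen, the next new one takes an expected 14/(14-k) orders.
Only the k = 4 term is needed: E = 14/10 = 1.40000.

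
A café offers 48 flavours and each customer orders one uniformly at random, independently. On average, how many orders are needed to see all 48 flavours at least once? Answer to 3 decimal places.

214.022

The wait to go from k to k+1 distinct flavours is geometric with mean 48/(48-k).
E[T] = 48/48 + 48/47 + 48/46 + ... + 48/2 + 48/1 = 48·H_{48}.
H_{48} = 4.4588, so E[T] = 214.0223.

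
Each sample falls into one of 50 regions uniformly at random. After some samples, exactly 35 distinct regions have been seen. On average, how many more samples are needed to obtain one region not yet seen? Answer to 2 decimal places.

3.33

Each sample yields a new region with probability (50-35)/50 = 15/50, so the wait is geometric with mean 50/15.
E = 50/15 = 3.333.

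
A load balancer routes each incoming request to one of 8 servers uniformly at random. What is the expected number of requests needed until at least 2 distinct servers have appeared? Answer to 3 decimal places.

2.143

Going from k to k+1 distinct takes a geometric number of requests with mean 8/(8-k).
Sum over k = 0,...,1: E = 8/8 + 8/7 = 2.1429.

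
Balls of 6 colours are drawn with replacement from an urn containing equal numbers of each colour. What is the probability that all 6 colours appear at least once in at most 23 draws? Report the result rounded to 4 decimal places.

By inclusion–exclusion over which colours are missing,
P(all seen) = Σ_{j=0}^{6} (-1)^j C(6,j)((6-j)/6)^23
= 1.00000 - 0.09057 + 0.00134 - 0.00000 + 0.00000 - 0.00000 + 0.00000
= 0.91076.

0.9108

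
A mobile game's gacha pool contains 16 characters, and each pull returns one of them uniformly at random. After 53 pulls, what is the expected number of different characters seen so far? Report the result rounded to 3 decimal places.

For each character, P(seen in 53 pulls) = 1 - (15/16)^53 = 0.9673.
By linearity of expectation, E[distinct seen] = 16·(1 - (15/16)^53) = 15.4769.

15.477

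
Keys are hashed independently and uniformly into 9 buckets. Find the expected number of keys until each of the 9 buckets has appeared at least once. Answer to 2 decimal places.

The wait to go from k to k+1 distinct buckets is geometric with mean 9/(9-k).
E[T] = 9/9 + 9/8 + 9/7 + ... + 9/2 + 9/1 = 9·H_{9}.
H_{9} = 2.829, so E[T] = 25.461.

25.46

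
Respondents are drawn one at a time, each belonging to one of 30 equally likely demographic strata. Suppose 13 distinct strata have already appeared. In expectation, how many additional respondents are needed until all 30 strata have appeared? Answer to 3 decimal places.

103.187

With k distinct strata already seen, the next new one takes an expected 30/(30-k) respondents.
Sum over k = 13,...,29: E = 30/17 + 30/16 + 30/15 + ... + 30/2 + 30/1 = 103.1866.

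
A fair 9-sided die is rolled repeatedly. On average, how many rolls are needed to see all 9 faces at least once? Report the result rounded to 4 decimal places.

25.4607

The wait to go from k to k+1 distinct faces is geometric with mean 9/(9-k).
E[T] = 9/9 + 9/8 + 9/7 + ... + 9/2 + 9/1 = 9·H_{9}.
H_{9} = 2.82897, so E[T] = 25.46071.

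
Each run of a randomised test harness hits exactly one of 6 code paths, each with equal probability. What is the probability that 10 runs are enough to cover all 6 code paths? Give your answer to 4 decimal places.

0.2718

By inclusion–exclusion over which code paths are missing,
P(all seen) = Σ_{j=0}^{6} (-1)^j C(6,j)((6-j)/6)^10
= 1.00000 - 0.96903 + 0.26012 - 0.01953 + 0.00025 - 0.00000 + 0.00000
= 0.27181.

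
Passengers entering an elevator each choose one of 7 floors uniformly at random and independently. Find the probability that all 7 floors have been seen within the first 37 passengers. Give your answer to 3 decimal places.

Let A_i be the event that floor i is missing after 37 passengers. By inclusion–exclusion on the A_i,
P(all seen) = Σ_{j=0}^{7} (-1)^j C(7,j)((7-j)/7)^37
= 1.0000 - 0.0233 + 0.0001 - 0.0000 + 0.0000 - 0.0000 + 0.0000 - 0.0000
= 0.9767.

0.977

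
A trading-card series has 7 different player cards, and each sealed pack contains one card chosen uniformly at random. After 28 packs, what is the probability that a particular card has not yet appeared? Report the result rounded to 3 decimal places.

On each pack the fixed card fails to appear with probability 6/7.
P(still missing after 28) = (6/7)^28 = 0.0134.

0.013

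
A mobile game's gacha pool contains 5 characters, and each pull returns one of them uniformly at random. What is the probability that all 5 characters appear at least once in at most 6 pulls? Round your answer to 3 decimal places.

0.115

Let A_i be the event that character i is missing after 6 pulls. By inclusion–exclusion on the A_i,
P(all seen) = Σ_{j=0}^{5} (-1)^j C(5,j)((5-j)/5)^6
= 1.0000 - 1.3107 + 0.4666 - 0.0410 + 0.0003 - 0.0000
= 0.1152.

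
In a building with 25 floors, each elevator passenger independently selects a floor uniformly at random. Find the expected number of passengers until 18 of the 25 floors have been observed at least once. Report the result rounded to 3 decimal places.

30.578

Going from k to k+1 distinct takes a geometric number of passengers with mean 25/(25-k).
Sum over k = 0,...,17: E = 25/25 + 25/24 + 25/23 + ... + 25/9 + 25/8 = 30.5775.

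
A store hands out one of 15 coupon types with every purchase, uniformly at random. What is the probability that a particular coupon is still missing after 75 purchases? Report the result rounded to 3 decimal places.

On each purchase the fixed coupon fails to appear with probability 14/15.
P(still missing after 75) = (14/15)^75 = 0.0057.

0.006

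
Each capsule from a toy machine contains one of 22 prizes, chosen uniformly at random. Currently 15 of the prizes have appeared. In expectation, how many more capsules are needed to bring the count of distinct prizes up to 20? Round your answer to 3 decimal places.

24.043

With k distinct prizes already seen, the next new one takes an expected 22/(22-k) capsules.
Sum over k = 15,...,19: E = 22/7 + 22/6 + 22/5 + 22/4 + 22/3 = 24.0429.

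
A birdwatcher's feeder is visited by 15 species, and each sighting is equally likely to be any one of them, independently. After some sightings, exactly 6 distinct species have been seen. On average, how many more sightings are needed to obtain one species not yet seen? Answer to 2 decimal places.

1.67

The number of sightings until the next new species is geometric with success probability 9/15, so its mean is 15/9.
E = 15/9 = 1.667.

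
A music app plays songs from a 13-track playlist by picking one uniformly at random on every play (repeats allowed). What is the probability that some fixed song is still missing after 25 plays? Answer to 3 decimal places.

0.135

Each play misses the fixed song with probability (13-1)/13 = 12/13, independently.
P(still missing after 25) = (12/13)^25 = 0.1352.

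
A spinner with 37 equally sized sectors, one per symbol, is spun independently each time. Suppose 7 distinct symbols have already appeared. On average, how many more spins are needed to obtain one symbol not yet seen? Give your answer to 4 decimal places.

Each spin yields a new symbol with probability (37-7)/37 = 30/37, so the wait is geometric with mean 37/30.
E = 37/30 = 1.23333.

1.2333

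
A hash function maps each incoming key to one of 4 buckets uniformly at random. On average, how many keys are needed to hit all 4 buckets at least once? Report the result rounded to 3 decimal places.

Split into phases: going from k distinct to k+1 distinct takes on average 4/(4-k) keys.
E[T] = 4/4 + 4/3 + 4/2 + 4/1 = 4·H_{4}.
H_{4} = 2.0833, so E[T] = 8.3333.

8.333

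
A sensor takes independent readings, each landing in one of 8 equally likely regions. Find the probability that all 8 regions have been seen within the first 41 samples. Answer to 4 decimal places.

Let A_i be the event that region i is missing after 41 samples. By inclusion–exclusion on the A_i,
P(all seen) = Σ_{j=0}^{8} (-1)^j C(8,j)((8-j)/8)^41
= 1.00000 - 0.03353 + 0.00021 - 0.00000 + 0.00000 - 0.00000 + 0.00000 - 0.00000 + 0.00000
= 0.96668.

0.9667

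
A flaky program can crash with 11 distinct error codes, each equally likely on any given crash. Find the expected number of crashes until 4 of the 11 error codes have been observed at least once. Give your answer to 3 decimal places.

With k distinct error codes already seen, the next new one arrives after an expected 11/(11-k) crashes.
Sum over k = 0,...,3: E = 11/11 + 11/10 + 11/9 + 11/8 = 4.6972.

4.697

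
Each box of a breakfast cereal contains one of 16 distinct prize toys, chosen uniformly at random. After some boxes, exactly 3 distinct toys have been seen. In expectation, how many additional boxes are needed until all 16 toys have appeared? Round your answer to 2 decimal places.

50.88

From k distinct to k+1 distinct takes on average 16/(16-k) boxes.
Sum over k = 3,...,15: E = 16/13 + 16/12 + 16/11 + ... + 16/2 + 16/1 = 50.882.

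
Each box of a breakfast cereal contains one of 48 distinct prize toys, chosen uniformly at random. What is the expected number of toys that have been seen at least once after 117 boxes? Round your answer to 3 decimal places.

43.912

For each toy, P(seen in 117 boxes) = 1 - (47/48)^117 = 0.9148.
By linearity of expectation, E[distinct seen] = 48·(1 - (47/48)^117) = 43.9124.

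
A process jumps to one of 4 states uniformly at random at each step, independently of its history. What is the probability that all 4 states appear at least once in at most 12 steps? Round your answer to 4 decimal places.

Let A_i be the event that state i is missing after 12 steps. By inclusion–exclusion on the A_i,
P(all seen) = Σ_{j=0}^{4} (-1)^j C(4,j)((4-j)/4)^12
= 1.00000 - 0.12671 + 0.00146 - 0.00000 + 0.00000
= 0.87476.

0.8748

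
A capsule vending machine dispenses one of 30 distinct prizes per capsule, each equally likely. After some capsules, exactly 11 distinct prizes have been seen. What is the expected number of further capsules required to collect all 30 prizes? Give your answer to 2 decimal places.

With k distinct prizes already seen, the next new one takes an expected 30/(30-k) capsules.
Sum over k = 11,...,29: E = 30/19 + 30/18 + 30/17 + ... + 30/2 + 30/1 = 106.432.

106.43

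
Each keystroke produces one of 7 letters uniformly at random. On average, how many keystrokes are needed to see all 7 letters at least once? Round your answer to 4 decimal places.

18.1500

Split into phases: going from k distinct to k+1 distinct takes on average 7/(7-k) keystrokes.
E[T] = 7/7 + 7/6 + 7/5 + ... + 7/2 + 7/1 = 7·H_{7}.
H_{7} = 2.59286, so E[T] = 18.15000.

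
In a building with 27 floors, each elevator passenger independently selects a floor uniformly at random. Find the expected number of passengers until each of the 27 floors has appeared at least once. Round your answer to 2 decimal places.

The wait to go from k to k+1 distinct floors is geometric with mean 27/(27-k).
E[T] = 27/27 + 27/26 + 27/25 + ... + 27/2 + 27/1 = 27·H_{27}.
H_{27} = 3.891, so E[T] = 105.069.

105.07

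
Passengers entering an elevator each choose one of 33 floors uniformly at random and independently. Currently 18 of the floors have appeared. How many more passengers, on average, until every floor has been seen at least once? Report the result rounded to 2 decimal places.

From k distinct to k+1 distinct takes on average 33/(33-k) passengers.
Sum over k = 18,...,32: E = 33/15 + 33/14 + 33/13 + ... + 33/2 + 33/1 = 109.502.

109.50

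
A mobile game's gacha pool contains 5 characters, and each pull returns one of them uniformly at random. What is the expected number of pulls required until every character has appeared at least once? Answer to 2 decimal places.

11.42

After k distinct characters have appeared, the next pull gives a new one with probability (5-k)/5, so the expected wait for the (k+1)-th is 5/(5-k).
E[T] = 5/5 + 5/4 + 5/3 + 5/2 + 5/1 = 5·H_{5}.
H_{5} = 2.283, so E[T] = 11.417.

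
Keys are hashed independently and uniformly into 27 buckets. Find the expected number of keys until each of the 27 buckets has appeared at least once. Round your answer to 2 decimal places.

105.07

After k distinct buckets have appeared, the next key gives a new one with probability (27-k)/27, so the expected wait for the (k+1)-th is 27/(27-k).
E[T] = 27/27 + 27/26 + 27/25 + ... + 27/2 + 27/1 = 27·H_{27}.
H_{27} = 3.891, so E[T] = 105.069.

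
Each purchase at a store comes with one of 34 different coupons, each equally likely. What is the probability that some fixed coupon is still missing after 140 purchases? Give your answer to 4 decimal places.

On each purchase the fixed coupon fails to appear with probability 33/34.
P(still missing after 140) = (33/34)^140 = 0.01531.

0.0153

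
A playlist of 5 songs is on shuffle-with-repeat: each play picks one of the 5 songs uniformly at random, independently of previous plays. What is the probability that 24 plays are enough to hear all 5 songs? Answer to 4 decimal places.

0.9764

Let A_i be the event that song i is missing after 24 plays. By inclusion–exclusion on the A_i,
P(all seen) = Σ_{j=0}^{5} (-1)^j C(5,j)((5-j)/5)^24
= 1.00000 - 0.02361 + 0.00005 - 0.00000 + 0.00000 - 0.00000
= 0.97644.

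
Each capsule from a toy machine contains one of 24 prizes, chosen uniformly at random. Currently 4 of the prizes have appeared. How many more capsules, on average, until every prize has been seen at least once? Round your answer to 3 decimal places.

From k distinct to k+1 distinct takes on average 24/(24-k) capsules.
Sum over k = 4,...,23: E = 24/20 + 24/19 + 24/18 + ... + 24/2 + 24/1 = 86.3458.

86.346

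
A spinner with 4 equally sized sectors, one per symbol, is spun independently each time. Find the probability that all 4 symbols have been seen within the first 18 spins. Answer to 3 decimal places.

0.977

By inclusion–exclusion over which symbols are missing,
P(all seen) = Σ_{j=0}^{4} (-1)^j C(4,j)((4-j)/4)^18
= 1.0000 - 0.0226 + 0.0000 - 0.0000 + 0.0000
= 0.9775.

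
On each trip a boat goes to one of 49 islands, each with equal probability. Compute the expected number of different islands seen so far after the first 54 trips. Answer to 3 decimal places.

32.907

For each island, P(seen in 54 trips) = 1 - (48/49)^54 = 0.6716.
By linearity of expectation, E[distinct seen] = 49·(1 - (48/49)^54) = 32.9071.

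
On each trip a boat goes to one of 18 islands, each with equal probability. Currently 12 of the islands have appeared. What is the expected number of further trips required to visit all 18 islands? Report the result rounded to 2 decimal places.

44.10

With k distinct islands already seen, the next new one takes an expected 18/(18-k) trips.
Sum over k = 12,...,17: E = 18/6 + 18/5 + 18/4 + 18/3 + 18/2 + 18/1 = 44.100.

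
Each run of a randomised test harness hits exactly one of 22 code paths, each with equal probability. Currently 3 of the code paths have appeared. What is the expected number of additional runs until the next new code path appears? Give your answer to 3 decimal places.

1.158

The number of runs until the next new code path is geometric with success probability 19/22, so its mean is 22/19.
E = 22/19 = 1.1579.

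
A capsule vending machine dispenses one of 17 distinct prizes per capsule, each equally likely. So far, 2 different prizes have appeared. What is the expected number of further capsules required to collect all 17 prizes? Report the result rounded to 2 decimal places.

56.41

The wait to go from k to k+1 distinct prizes is geometric with mean 17/(17-k).
Sum over k = 2,...,16: E = 17/15 + 17/14 + 17/13 + ... + 17/2 + 17/1 = 56.410.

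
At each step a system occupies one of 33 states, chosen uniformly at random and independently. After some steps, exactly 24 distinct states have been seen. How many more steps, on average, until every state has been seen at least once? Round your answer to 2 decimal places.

93.36

From k distinct to k+1 distinct takes on average 33/(33-k) steps.
Sum over k = 24,...,32: E = 33/9 + 33/8 + 33/7 + ... + 33/2 + 33/1 = 93.356.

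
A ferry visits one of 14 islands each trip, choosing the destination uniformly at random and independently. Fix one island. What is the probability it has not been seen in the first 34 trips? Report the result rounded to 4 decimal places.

0.0805

Each trip misses the fixed island with probability (14-1)/14 = 13/14, independently.
P(still missing after 34) = (13/14)^34 = 0.08049.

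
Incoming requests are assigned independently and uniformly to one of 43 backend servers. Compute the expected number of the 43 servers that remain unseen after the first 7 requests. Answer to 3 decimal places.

36.470

For each server, P(unseen after 7) = (42/43)^7 = 0.8481.
By linearity of expectation, E[unseen] = 43·(42/43)^7 = 36.4699.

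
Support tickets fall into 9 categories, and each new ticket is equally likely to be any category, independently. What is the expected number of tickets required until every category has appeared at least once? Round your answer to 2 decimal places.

The wait to go from k to k+1 distinct categories is geometric with mean 9/(9-k).
E[T] = 9/9 + 9/8 + 9/7 + ... + 9/2 + 9/1 = 9·H_{9}.
H_{9} = 2.829, so E[T] = 25.461.

25.46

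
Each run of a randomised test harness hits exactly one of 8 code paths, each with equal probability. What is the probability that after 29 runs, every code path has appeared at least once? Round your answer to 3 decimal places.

0.840

Let A_i be the event that code path i is missing after 29 runs. By inclusion–exclusion on the A_i,
P(all seen) = Σ_{j=0}^{8} (-1)^j C(8,j)((8-j)/8)^29
= 1.0000 - 0.1665 + 0.0067 - 0.0001 + 0.0000 - 0.0000 + 0.0000 - 0.0000 + 0.0000
= 0.8401.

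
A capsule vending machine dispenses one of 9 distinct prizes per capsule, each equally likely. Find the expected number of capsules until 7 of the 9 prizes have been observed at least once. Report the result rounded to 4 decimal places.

With k distinct prizes already seen, the next new one arrives after an expected 9/(9-k) capsules.
Sum over k = 0,...,6: E = 9/9 + 9/8 + 9/7 + ... + 9/4 + 9/3 = 11.96071.

11.9607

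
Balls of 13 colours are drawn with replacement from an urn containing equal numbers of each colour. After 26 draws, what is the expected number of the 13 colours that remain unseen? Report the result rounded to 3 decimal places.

For each colour, P(unseen after 26) = (12/13)^26 = 0.1248.
By linearity of expectation, E[unseen] = 13·(12/13)^26 = 1.6223.

1.622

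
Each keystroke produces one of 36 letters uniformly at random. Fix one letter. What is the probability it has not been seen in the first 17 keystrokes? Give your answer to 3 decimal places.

On each keystroke the fixed letter fails to appear with probability 35/36.
P(still missing after 17) = (35/36)^17 = 0.6195.

0.619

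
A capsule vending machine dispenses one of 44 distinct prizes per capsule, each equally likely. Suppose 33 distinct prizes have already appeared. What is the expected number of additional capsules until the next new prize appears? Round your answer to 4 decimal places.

The number of capsules until the next new prize is geometric with success probability 11/44, so its mean is 44/11.
E = 44/11 = 4.00000.

4.0000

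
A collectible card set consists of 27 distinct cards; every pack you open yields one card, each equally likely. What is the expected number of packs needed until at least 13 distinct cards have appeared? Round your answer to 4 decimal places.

17.2771

Going from k to k+1 distinct takes a geometric number of packs with mean 27/(27-k).
Sum over k = 0,...,12: E = 27/27 + 27/26 + 27/25 + ... + 27/16 + 27/15 = 17.27715.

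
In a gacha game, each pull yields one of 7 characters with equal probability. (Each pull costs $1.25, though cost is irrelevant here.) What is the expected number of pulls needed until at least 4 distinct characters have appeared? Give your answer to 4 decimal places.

Going from k to k+1 distinct takes a geometric number of pulls with mean 7/(7-k).
Sum over k = 0,...,3: E = 7/7 + 7/6 + 7/5 + 7/4 = 5.31667.

5.3167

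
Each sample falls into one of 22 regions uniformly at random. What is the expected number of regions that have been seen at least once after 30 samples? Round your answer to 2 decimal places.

16.55

For each region, P(seen in 30 samples) = 1 - (21/22)^30 = 0.752.
By linearity of expectation, E[distinct seen] = 22·(1 - (21/22)^30) = 16.551.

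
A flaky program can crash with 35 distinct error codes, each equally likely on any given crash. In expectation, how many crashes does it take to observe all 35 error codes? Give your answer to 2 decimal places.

145.14

Split into phases: going from k distinct to k+1 distinct takes on average 35/(35-k) crashes.
E[T] = 35/35 + 35/34 + 35/33 + ... + 35/2 + 35/1 = 35·H_{35}.
H_{35} = 4.147, so E[T] = 145.137.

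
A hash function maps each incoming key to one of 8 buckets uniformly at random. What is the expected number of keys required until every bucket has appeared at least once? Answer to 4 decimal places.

21.7429

After k distinct buckets have appeared, the next key gives a new one with probability (8-k)/8, so the expected wait for the (k+1)-th is 8/(8-k).
E[T] = 8/8 + 8/7 + 8/6 + ... + 8/2 + 8/1 = 8·H_{8}.
H_{8} = 2.71786, so E[T] = 21.74286.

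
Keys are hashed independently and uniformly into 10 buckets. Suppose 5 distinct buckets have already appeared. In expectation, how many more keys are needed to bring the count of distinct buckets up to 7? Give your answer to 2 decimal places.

4.50

The wait to go from k to k+1 distinct buckets is geometric with mean 10/(10-k).
Sum over k = 5,...,6: E = 10/5 + 10/4 = 4.500.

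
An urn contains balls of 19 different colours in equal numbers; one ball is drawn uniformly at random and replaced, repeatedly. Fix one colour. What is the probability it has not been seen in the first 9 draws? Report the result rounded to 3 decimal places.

Each draw misses the fixed colour with probability (19-1)/19 = 18/19, independently.
P(still missing after 9) = (18/19)^9 = 0.6147.

0.615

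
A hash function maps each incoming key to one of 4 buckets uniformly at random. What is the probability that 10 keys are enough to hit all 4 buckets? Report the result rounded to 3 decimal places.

By inclusion–exclusion over which buckets are missing,
P(all seen) = Σ_{j=0}^{4} (-1)^j C(4,j)((4-j)/4)^10
= 1.0000 - 0.2253 + 0.0059 - 0.0000 + 0.0000
= 0.7806.

0.781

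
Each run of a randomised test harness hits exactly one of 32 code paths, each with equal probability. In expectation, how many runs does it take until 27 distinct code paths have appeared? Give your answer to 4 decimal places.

Going from k to k+1 distinct takes a geometric number of runs with mean 32/(32-k).
Sum over k = 0,...,26: E = 32/32 + 32/31 + 32/30 + ... + 32/7 + 32/6 = 56.80518.

56.8052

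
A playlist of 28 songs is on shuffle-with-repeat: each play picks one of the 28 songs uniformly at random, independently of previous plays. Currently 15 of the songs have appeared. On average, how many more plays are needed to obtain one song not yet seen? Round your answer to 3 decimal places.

2.154

Each play yields a new song with probability (28-15)/28 = 13/28, so the wait is geometric with mean 28/13.
E = 28/13 = 2.1538.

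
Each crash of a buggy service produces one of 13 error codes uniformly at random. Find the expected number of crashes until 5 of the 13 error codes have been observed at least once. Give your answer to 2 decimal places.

Going from k to k+1 distinct takes a geometric number of crashes with mean 13/(13-k).
Sum over k = 0,...,4: E = 13/13 + 13/12 + 13/11 + 13/10 + 13/9 = 6.010.

6.01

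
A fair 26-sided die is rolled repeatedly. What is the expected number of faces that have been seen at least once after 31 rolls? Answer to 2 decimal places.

For each face, P(seen in 31 rolls) = 1 - (25/26)^31 = 0.704.
By linearity of expectation, E[distinct seen] = 26·(1 - (25/26)^31) = 18.292.

18.29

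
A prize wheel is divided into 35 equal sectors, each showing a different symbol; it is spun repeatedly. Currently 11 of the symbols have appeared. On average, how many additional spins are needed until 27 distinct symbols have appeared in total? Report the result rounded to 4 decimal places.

37.0335

The wait to go from k to k+1 distinct symbols is geometric with mean 35/(35-k).
Sum over k = 11,...,26: E = 35/24 + 35/23 + 35/22 + ... + 35/10 + 35/9 = 37.03354.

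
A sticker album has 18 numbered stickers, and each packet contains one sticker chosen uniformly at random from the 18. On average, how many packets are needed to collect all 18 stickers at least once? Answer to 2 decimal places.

The wait to go from k to k+1 distinct stickers is geometric with mean 18/(18-k).
E[T] = 18/18 + 18/17 + 18/16 + ... + 18/2 + 18/1 = 18·H_{18}.
H_{18} = 3.495, so E[T] = 62.912.

62.91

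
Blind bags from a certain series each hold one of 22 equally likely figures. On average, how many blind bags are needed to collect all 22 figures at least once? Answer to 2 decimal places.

81.20

Split into phases: going from k distinct to k+1 distinct takes on average 22/(22-k) blind bags.
E[T] = 22/22 + 22/21 + 22/20 + ... + 22/2 + 22/1 = 22·H_{22}.
H_{22} = 3.691, so E[T] = 81.198.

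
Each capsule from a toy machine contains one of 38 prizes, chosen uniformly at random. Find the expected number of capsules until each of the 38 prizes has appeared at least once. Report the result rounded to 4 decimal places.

160.6603

Split into phases: going from k distinct to k+1 distinct takes on average 38/(38-k) capsules.
E[T] = 38/38 + 38/37 + 38/36 + ... + 38/2 + 38/1 = 38·H_{38}.
H_{38} = 4.22790, so E[T] = 160.66028.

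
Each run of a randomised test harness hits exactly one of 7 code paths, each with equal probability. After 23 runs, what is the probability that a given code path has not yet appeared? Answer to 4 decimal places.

Each run misses the fixed code path with probability (7-1)/7 = 6/7, independently.
P(still missing after 23) = (6/7)^23 = 0.02886.

0.0289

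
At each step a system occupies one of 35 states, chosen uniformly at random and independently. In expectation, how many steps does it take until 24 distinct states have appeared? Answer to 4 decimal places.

With k distinct states already seen, the next new one arrives after an expected 35/(35-k) steps.
Sum over k = 0,...,23: E = 35/35 + 35/34 + 35/33 + ... + 35/13 + 35/12 = 39.44164.

39.4416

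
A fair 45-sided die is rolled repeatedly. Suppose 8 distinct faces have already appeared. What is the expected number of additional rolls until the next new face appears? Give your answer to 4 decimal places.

Each roll yields a new face with probability (45-8)/45 = 37/45, so the wait is geometric with mean 45/37.
E = 45/37 = 1.21622.

1.2162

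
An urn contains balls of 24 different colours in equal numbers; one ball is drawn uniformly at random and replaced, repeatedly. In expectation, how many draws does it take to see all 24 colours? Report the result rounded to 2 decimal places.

90.62

The wait to go from k to k+1 distinct colours is geometric with mean 24/(24-k).
E[T] = 24/24 + 24/23 + 24/22 + ... + 24/2 + 24/1 = 24·H_{24}.
H_{24} = 3.776, so E[T] = 90.623.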